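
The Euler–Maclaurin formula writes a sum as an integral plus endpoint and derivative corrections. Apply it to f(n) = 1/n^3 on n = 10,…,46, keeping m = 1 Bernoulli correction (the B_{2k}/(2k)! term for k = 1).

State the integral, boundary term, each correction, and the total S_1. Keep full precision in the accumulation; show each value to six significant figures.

The integral term ∫_10^46 1/x^3 dx = 0.00476371.
Endpoint term: (f(10) + f(46))/2 = (0.00100000 + 1.02737e-05)/2 = 0.000505137.
Running total after boundary: 0.00526884.
Correction k=1: B_{2}/2! · (f^{(1)}(46) − f^{(1)}(10)) = 1/12 · (-6.70023e-07 − (-0.000300000)) = 2.49442e-05.

S_1 ≈ 0.00529379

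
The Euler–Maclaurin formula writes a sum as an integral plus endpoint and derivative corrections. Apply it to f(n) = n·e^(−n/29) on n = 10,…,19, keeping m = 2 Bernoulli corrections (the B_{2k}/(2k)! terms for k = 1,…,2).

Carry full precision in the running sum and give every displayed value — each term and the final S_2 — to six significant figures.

S_2 ≈ 86.6485

Integral: ∫_10^19 x·e^(−x/29) dx = 78.1966.
Boundary: ½(f(10) + f(19)) = ½(7.08342 + 9.86770) = 8.47556.
Running total after boundary: 86.6722.
Correction k=1: B_{2}/2! · (f^{(1)}(19) − f^{(1)}(10)) = 1/12 · (0.179087 − 0.464086) = -0.0237499.
Partial sum through k=1: 86.6485.
Correction k=2: B_{4}/4! · (f^{(3)}(19) − f^{(3)}(10)) = −1/720 · (0.00144803 − 0.00223635) = 1.09489e-06.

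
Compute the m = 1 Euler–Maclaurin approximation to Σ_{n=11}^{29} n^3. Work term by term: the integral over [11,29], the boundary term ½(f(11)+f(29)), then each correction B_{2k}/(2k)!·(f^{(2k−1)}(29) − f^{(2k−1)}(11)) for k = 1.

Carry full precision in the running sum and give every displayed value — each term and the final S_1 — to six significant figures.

S_1 ≈ 186200

The integral term ∫_11^29 x^3 dx = 173160.
½[f(11) + f(29)] = ½[1331.00 + 24389.0] = 12860.0.
So far: 186020.
k=1: B_{2}/(2)! × [f^{(1)}(29) − f^{(1)}(11)] = 1/12 × (2523.00 − 363.000) = 180.000.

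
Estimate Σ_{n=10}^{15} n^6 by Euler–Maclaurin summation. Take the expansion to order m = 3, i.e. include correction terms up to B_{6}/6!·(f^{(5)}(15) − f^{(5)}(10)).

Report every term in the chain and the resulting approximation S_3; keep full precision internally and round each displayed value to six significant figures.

Integral: ∫_10^15 x^6 dx = 2.29799e+07.
½[f(10) + f(15)] = ½[1.00000e+06 + 1.13906e+07] = 6.19531e+06.
Integral + boundary = 2.91752e+07.
Correction k=1: B_{2}/2! · (f^{(1)}(15) − f^{(1)}(10)) = 1/12 · (4.55625e+06 − 600000) = 329688.
After k=1: 2.95049e+07.
Correction k=2: B_{4}/4! · (f^{(3)}(15) − f^{(3)}(10)) = −1/720 · (405000 − 120000) = -395.833.
After k=2: 2.95045e+07.
Correction k=3: B_{6}/6! · (f^{(5)}(15) − f^{(5)}(10)) = 1/30240 · (10800.0 − 7200.00) = 0.119048.

S_3 ≈ 2.95045e+07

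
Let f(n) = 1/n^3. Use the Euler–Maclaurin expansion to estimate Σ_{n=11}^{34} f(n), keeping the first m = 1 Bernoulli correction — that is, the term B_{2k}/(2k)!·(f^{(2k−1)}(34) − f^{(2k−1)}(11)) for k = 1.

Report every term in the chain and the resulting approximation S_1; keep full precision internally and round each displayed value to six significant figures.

Integral: ∫_11^34 1/x^3 dx = 0.00369971.
½[f(11) + f(34)] = ½[0.000751315 + 2.54427e-05] = 0.000388379.
So far: 0.00408808.
Correction k=1: B_{2}/2! · (f^{(1)}(34) − f^{(1)}(11)) = 1/12 · (-2.24494e-06 − (-0.000204904)) = 1.68883e-05.

S_1 ≈ 0.00410497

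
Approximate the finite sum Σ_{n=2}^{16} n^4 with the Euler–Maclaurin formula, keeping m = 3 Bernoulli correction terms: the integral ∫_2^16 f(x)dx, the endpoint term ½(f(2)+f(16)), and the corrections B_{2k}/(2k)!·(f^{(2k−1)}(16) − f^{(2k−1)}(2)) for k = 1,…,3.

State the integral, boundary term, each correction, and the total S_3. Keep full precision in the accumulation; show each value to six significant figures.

The integral term ∫_2^16 x^4 dx = 209709.
½[f(2) + f(16)] = ½[16.0000 + 65536.0] = 32776.0.
Running total after boundary: 242485.
Correction k=1: B_{2}/2! · (f^{(1)}(16) − f^{(1)}(2)) = 1/12 · (16384.0 − 32.0000) = 1362.67.
Partial sum through k=1: 243847.
Correction k=2: B_{4}/4! · (f^{(3)}(16) − f^{(3)}(2)) = −1/720 · (384.000 − 48.0000) = -0.466667.
Partial sum through k=2: 243847.
Correction k=3: B_{6}/6! · (f^{(5)}(16) − f^{(5)}(2)) = 1/30240 · (0.00000 − 0.00000) = 0.00000.

S_3 ≈ 243847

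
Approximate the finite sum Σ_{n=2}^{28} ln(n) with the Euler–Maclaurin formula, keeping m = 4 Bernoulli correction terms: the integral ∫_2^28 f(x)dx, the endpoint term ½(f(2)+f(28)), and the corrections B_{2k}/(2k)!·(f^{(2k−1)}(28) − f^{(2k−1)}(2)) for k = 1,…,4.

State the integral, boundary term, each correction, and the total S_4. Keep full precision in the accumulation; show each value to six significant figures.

The integral term ∫_2^28 ln(x) dx = 65.9154.
½[f(2) + f(28)] = ½[0.693147 + 3.33220] = 2.01268.
Running total after boundary: 67.9281.
Correction k=1: B_{2}/2! · (f^{(1)}(28) − f^{(1)}(2)) = 1/12 · (0.0357143 − 0.500000) = -0.0386905.
Running total after k=1: 67.8894.
Correction k=2: B_{4}/4! · (f^{(3)}(28) − f^{(3)}(2)) = −1/720 · (9.11079e-05 − 0.250000) = 0.000347096.
Running total after k=2: 67.8898.
Correction k=3: B_{6}/6! · (f^{(5)}(28) − f^{(5)}(2)) = 1/30240 · (1.39451e-06 − 0.750000) = -2.48015e-05.
Running total after k=3: 67.8897.
Correction k=4: B_{8}/8! · (f^{(7)}(28) − f^{(7)}(2)) = −1/1209600 · (5.33613e-08 − 5.62500) = 4.65030e-06.

S_4 ≈ 67.8897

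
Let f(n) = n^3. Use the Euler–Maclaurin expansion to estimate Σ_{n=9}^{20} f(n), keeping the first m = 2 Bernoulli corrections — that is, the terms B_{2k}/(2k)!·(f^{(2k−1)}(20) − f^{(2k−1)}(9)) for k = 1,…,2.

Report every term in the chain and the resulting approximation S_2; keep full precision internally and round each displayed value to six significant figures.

∫_9^20 x^3 dx evaluates to 38359.8.
Endpoint term: (f(9) + f(20))/2 = (729.000 + 8000.00)/2 = 4364.50.
So far: 42724.2.
k=1: B_{2}/(2)! × [f^{(1)}(20) − f^{(1)}(9)] = 1/12 × (1200.00 − 243.000) = 79.7500.
Running total after k=1: 42804.0.
k=2: B_{4}/(4)! × [f^{(3)}(20) − f^{(3)}(9)] = −1/720 × (6.00000 − 6.00000) = 0.00000.

S_2 ≈ 42804.0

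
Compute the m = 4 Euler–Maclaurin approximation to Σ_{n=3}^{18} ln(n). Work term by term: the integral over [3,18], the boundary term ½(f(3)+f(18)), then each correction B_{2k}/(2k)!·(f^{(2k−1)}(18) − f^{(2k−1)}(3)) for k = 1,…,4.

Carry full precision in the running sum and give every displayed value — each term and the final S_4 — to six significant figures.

S_4 ≈ 35.7023

∫_3^18 ln(x) dx evaluates to 33.7309.
Boundary: ½(f(3) + f(18)) = ½(1.09861 + 2.89037) = 1.99449.
Running total after boundary: 35.7253.
k=1: B_{2}/(2)! × [f^{(1)}(18) − f^{(1)}(3)] = 1/12 × (0.0555556 − 0.333333) = -0.0231481.
Running total after k=1: 35.7022.
k=2: B_{4}/(4)! × [f^{(3)}(18) − f^{(3)}(3)] = −1/720 × (0.000342936 − 0.0740741) = 0.000102404.
Running total after k=2: 35.7023.
k=3: B_{6}/(6)! × [f^{(5)}(18) − f^{(5)}(3)] = 1/30240 × (1.27013e-05 − 0.0987654) = -3.26563e-06.
Running total after k=3: 35.7023.
k=4: B_{8}/(8)! × [f^{(7)}(18) − f^{(7)}(3)] = −1/1209600 × (1.17605e-06 − 0.329218) = 2.72170e-07.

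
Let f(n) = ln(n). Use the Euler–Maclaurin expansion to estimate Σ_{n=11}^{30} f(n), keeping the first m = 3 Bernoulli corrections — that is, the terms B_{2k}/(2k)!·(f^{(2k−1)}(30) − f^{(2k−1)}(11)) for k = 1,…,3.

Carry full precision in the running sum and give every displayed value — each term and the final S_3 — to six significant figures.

S_3 ≈ 59.5538

∫_11^30 ln(x) dx evaluates to 56.6591.
Endpoint term: (f(11) + f(30))/2 = (2.39790 + 3.40120)/2 = 2.89955.
Running total after boundary: 59.5586.
Correction k=1: B_{2}/2! · (f^{(1)}(30) − f^{(1)}(11)) = 1/12 · (0.0333333 − 0.0909091) = -0.00479798.
Running total after k=1: 59.5538.
Correction k=2: B_{4}/4! · (f^{(3)}(30) − f^{(3)}(11)) = −1/720 · (7.40741e-05 − 0.00150263) = 1.98410e-06.
Running total after k=2: 59.5538.
Correction k=3: B_{6}/6! · (f^{(5)}(30) − f^{(5)}(11)) = 1/30240 · (9.87654e-07 − 0.000149021) = -4.89529e-09.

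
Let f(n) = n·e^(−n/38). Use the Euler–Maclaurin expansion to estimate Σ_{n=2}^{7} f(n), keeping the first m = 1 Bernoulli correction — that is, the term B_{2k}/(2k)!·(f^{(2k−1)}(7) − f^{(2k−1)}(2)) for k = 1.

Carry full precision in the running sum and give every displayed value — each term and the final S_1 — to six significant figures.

Integral: ∫_2^7 x·e^(−x/38) dx = 19.7581.
Endpoint term: (f(2) + f(7))/2 = (1.89746 + 5.82232)/2 = 3.85989.
So far: 23.6179.
Order-1 term: 1/12 · (0.678542 − 0.898796) = -0.0183546.

S_1 ≈ 23.5996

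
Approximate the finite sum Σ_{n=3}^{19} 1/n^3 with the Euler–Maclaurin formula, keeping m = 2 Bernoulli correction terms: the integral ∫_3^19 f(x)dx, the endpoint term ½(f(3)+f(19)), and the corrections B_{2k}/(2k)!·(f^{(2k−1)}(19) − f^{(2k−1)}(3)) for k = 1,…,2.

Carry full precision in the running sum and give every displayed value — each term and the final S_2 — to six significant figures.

The integral term ∫_3^19 1/x^3 dx = 0.0541705.
½[f(3) + f(19)] = ½[0.0370370 + 0.000145794] = 0.0185914.
Running total after boundary: 0.0727619.
Order-1 term: 1/12 · (-2.30201e-05 − (-0.0370370)) = 0.00308450.
After k=1: 0.0758464.
Order-2 term: −1/720 · (-1.27535e-06 − (-0.0823045)) = -0.000114310.

S_2 ≈ 0.0757321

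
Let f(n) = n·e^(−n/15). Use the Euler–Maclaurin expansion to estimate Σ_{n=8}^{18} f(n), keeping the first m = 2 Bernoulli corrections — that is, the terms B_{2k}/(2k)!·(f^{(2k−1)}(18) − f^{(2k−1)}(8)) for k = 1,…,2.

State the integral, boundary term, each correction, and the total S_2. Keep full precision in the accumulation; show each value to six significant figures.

The integral term ∫_8^18 x·e^(−x/15) dx = 53.3018.
½[f(8) + f(18)] = ½[4.69317 + 5.42150] = 5.05733.
Running total after boundary: 58.3591.
Correction k=1: B_{2}/2! · (f^{(1)}(18) − f^{(1)}(8)) = 1/12 · (-0.0602388 − 0.273768) = -0.0278339.
After k=1: 58.3313.
Correction k=2: B_{4}/4! · (f^{(3)}(18) − f^{(3)}(8)) = −1/720 · (0.00240955 − 0.00643138) = 5.58587e-06.

S_2 ≈ 58.3313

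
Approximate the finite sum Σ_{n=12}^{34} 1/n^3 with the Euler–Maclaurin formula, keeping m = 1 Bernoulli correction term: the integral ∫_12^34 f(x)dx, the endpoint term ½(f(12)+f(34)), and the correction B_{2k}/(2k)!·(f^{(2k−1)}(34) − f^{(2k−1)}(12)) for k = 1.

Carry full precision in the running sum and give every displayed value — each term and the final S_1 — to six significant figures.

S_1 ≈ 0.00335364

Integral: ∫_12^34 1/x^3 dx = 0.00303970.
½[f(12) + f(34)] = ½[0.000578704 + 2.54427e-05] = 0.000302073.
Integral + boundary = 0.00334177.
Order-1 term: 1/12 · (-2.24494e-06 − (-0.000144676)) = 1.18692e-05.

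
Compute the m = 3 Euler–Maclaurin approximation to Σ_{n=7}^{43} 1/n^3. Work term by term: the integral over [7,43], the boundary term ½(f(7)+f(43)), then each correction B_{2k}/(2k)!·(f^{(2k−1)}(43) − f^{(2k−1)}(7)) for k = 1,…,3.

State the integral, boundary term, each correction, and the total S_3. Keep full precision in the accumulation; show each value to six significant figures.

S_3 ≈ 0.0115010

The integral term ∫_7^43 1/x^3 dx = 0.00993367.
½[f(7) + f(43)] = ½[0.00291545 + 1.25775e-05] = 0.00146401.
Integral + boundary = 0.0113977.
Order-1 term: 1/12 · (-8.77501e-07 − (-0.00124948)) = 0.000104050.
After k=1: 0.0115017.
Order-2 term: −1/720 · (-9.49162e-09 − (-0.000509992)) = -7.08308e-07.
After k=2: 0.0115010.
Order-3 term: 1/30240 · (-2.15602e-10 − (-0.000437136)) = 1.44555e-08.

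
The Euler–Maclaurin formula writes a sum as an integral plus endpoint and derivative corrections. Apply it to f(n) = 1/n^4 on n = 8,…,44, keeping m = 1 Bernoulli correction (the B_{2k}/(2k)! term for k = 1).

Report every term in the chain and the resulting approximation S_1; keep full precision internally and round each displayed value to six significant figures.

Integral: ∫_8^44 1/x^4 dx = 0.000647129.
½[f(8) + f(44)] = ½[0.000244141 + 2.66802e-07] = 0.000122204.
So far: 0.000769332.
Correction k=1: B_{2}/2! · (f^{(1)}(44) − f^{(1)}(8)) = 1/12 · (-2.42547e-08 − (-0.000122070)) = 1.01705e-05.

S_1 ≈ 0.000779503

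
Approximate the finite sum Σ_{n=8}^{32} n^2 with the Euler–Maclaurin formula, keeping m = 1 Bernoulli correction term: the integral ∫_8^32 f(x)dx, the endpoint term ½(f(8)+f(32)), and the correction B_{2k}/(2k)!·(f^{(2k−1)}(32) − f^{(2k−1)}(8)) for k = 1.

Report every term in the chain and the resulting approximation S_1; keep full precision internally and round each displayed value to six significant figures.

∫_8^32 x^2 dx evaluates to 10752.0.
Boundary: ½(f(8) + f(32)) = ½(64.0000 + 1024.00) = 544.000.
Running total after boundary: 11296.0.
Order-1 term: 1/12 · (64.0000 − 16.0000) = 4.00000.

S_1 ≈ 11300.0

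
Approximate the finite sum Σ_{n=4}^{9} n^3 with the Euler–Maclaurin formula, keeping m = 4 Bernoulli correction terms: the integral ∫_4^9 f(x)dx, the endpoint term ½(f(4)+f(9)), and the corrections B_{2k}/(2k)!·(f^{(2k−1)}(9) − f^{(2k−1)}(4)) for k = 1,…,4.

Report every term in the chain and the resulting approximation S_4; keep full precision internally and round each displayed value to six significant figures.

Integral: ∫_4^9 x^3 dx = 1576.25.
Endpoint term: (f(4) + f(9))/2 = (64.0000 + 729.000)/2 = 396.500.
So far: 1972.75.
Order-1 term: 1/12 · (243.000 − 48.0000) = 16.2500.
Partial sum through k=1: 1989.00.
Order-2 term: −1/720 · (6.00000 − 6.00000) = 0.00000.
Partial sum through k=2: 1989.00.
Order-3 term: 1/30240 · (0.00000 − 0.00000) = 0.00000.
Partial sum through k=3: 1989.00.
Order-4 term: −1/1209600 · (0.00000 − 0.00000) = 0.00000.

S_4 ≈ 1989.00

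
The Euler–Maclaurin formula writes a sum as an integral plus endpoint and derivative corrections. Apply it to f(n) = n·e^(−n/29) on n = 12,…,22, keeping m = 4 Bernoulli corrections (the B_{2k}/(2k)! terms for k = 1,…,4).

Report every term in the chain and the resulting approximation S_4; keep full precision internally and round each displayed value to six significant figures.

The integral term ∫_12^22 x·e^(−x/29) dx = 93.4594.
Endpoint term: (f(12) + f(22))/2 = (7.93365 + 10.3029)/2 = 9.11826.
Integral + boundary = 102.578.
Correction k=1: B_{2}/2! · (f^{(1)}(22) − f^{(1)}(12)) = 1/12 · (0.113041 − 0.387563) = -0.0228769.
After k=1: 102.555.
Correction k=2: B_{4}/4! · (f^{(3)}(22) − f^{(3)}(12)) = −1/720 · (0.00124811 − 0.00203310) = 1.09026e-06.
After k=2: 102.555.
Correction k=3: B_{6}/6! · (f^{(5)}(22) − f^{(5)}(12)) = 1/30240 · (2.80834e-06 − 4.28700e-06) = -4.88974e-11.
After k=3: 102.555.
Correction k=4: B_{8}/8! · (f^{(7)}(22) − f^{(7)}(12)) = −1/1209600 · (4.91392e-09 − 7.32048e-09) = 1.98955e-15.

S_4 ≈ 102.555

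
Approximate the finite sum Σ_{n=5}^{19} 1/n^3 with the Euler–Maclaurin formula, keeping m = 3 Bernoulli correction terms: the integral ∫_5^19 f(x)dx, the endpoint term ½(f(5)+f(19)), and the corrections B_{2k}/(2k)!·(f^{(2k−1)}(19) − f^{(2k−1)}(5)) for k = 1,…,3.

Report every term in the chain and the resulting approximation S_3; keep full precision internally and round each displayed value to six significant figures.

S_3 ≈ 0.0230808

∫_5^19 1/x^3 dx evaluates to 0.0186150.
½[f(5) + f(19)] = ½[0.00800000 + 0.000145794] = 0.00407290.
Integral + boundary = 0.0226879.
Correction k=1: B_{2}/2! · (f^{(1)}(19) − f^{(1)}(5)) = 1/12 · (-2.30201e-05 − (-0.00480000)) = 0.000398082.
After k=1: 0.0230859.
Correction k=2: B_{4}/4! · (f^{(3)}(19) − f^{(3)}(5)) = −1/720 · (-1.27535e-06 − (-0.00384000)) = -5.33156e-06.
After k=2: 0.0230806.
Correction k=3: B_{6}/6! · (f^{(5)}(19) − f^{(5)}(5)) = 1/30240 · (-1.48379e-07 − (-0.00645120)) = 2.13328e-07.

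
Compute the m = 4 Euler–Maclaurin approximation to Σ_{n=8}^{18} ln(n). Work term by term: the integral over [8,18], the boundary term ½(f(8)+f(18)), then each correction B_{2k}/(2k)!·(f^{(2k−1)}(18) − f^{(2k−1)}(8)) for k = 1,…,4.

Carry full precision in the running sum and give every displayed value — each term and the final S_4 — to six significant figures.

S_4 ≈ 27.8703

Integral: ∫_8^18 ln(x) dx = 25.3912.
½[f(8) + f(18)] = ½[2.07944 + 2.89037] = 2.48491.
Integral + boundary = 27.8761.
Correction k=1: B_{2}/2! · (f^{(1)}(18) − f^{(1)}(8)) = 1/12 · (0.0555556 − 0.125000) = -0.00578704.
Partial sum through k=1: 27.8703.
Correction k=2: B_{4}/4! · (f^{(3)}(18) − f^{(3)}(8)) = −1/720 · (0.000342936 − 0.00390625) = 4.94905e-06.
Partial sum through k=2: 27.8703.
Correction k=3: B_{6}/6! · (f^{(5)}(18) − f^{(5)}(8)) = 1/30240 · (1.27013e-05 − 0.000732422) = -2.38003e-08.
Partial sum through k=3: 27.8703.
Correction k=4: B_{8}/8! · (f^{(7)}(18) − f^{(7)}(8)) = −1/1209600 · (1.17605e-06 − 0.000343323) = 2.82859e-10.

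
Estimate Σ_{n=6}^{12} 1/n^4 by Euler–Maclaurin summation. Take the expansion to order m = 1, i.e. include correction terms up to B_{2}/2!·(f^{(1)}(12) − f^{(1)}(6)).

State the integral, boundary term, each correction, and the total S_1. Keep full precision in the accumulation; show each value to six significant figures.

∫_6^12 1/x^4 dx evaluates to 0.00135031.
Endpoint term: (f(6) + f(12))/2 = (0.000771605 + 4.82253e-05)/2 = 0.000409915.
Integral + boundary = 0.00176022.
Order-1 term: 1/12 · (-1.60751e-05 − (-0.000514403)) = 4.15273e-05.

S_1 ≈ 0.00180175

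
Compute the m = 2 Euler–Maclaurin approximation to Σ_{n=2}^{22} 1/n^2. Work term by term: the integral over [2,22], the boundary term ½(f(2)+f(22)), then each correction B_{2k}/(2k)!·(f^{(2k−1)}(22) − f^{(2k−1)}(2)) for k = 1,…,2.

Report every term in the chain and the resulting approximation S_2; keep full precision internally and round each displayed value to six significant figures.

S_2 ≈ 0.600355

∫_2^22 1/x^2 dx evaluates to 0.454545.
½[f(2) + f(22)] = ½[0.250000 + 0.00206612] = 0.126033.
Running total after boundary: 0.580579.
k=1: B_{2}/(2)! × [f^{(1)}(22) − f^{(1)}(2)] = 1/12 × (-0.000187829 − (-0.250000)) = 0.0208177.
Running total after k=1: 0.601396.
k=2: B_{4}/(4)! × [f^{(3)}(22) − f^{(3)}(2)] = −1/720 × (-4.65691e-06 − (-0.750000)) = -0.00104166.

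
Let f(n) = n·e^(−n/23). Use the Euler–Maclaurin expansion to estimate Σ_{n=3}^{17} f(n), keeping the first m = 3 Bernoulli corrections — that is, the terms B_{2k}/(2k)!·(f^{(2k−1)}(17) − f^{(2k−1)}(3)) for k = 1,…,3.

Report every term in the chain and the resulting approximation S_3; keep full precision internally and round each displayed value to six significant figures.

∫_3^17 x·e^(−x/23) dx evaluates to 85.5462.
½[f(3) + f(17)] = ½[2.63314 + 8.11799] = 5.37557.
So far: 90.9217.
k=1: B_{2}/(2)! × [f^{(1)}(17) − f^{(1)}(3)] = 1/12 × (0.124573 − 0.763229) = -0.0532214.
After k=1: 90.8685.
k=2: B_{4}/(4)! × [f^{(3)}(17) − f^{(3)}(3)] = −1/720 × (0.00204089 − 0.00476117) = 3.77816e-06.
After k=2: 90.8685.
k=3: B_{6}/(6)! × [f^{(5)}(17) − f^{(5)}(3)] = 1/30240 × (7.27087e-06 − 1.52733e-05) = -2.64629e-10.

S_3 ≈ 90.8685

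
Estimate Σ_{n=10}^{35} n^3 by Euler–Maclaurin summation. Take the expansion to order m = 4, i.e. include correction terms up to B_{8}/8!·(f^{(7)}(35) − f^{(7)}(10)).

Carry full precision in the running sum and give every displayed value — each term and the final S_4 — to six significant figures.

The integral term ∫_10^35 x^3 dx = 372656.
Boundary: ½(f(10) + f(35)) = ½(1000.00 + 42875.0) = 21937.5.
So far: 394594.
Correction k=1: B_{2}/2! · (f^{(1)}(35) − f^{(1)}(10)) = 1/12 · (3675.00 − 300.000) = 281.250.
Running total after k=1: 394875.
Correction k=2: B_{4}/4! · (f^{(3)}(35) − f^{(3)}(10)) = −1/720 · (6.00000 − 6.00000) = 0.00000.
Running total after k=2: 394875.
Correction k=3: B_{6}/6! · (f^{(5)}(35) − f^{(5)}(10)) = 1/30240 · (0.00000 − 0.00000) = 0.00000.
Running total after k=3: 394875.
Correction k=4: B_{8}/8! · (f^{(7)}(35) − f^{(7)}(10)) = −1/1209600 · (0.00000 − 0.00000) = 0.00000.

S_4 ≈ 394875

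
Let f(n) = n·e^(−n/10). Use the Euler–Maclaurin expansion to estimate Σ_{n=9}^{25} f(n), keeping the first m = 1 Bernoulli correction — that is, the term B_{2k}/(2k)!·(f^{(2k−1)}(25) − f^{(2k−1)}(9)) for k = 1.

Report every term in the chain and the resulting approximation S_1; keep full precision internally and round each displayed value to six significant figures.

Integral: ∫_9^25 x·e^(−x/10) dx = 48.5185.
Boundary: ½(f(9) + f(25)) = ½(3.65913 + 2.05212) = 2.85563.
Integral + boundary = 51.3741.
Order-1 term: 1/12 · (-0.123127 − 0.0406570) = -0.0136487.

S_1 ≈ 51.3605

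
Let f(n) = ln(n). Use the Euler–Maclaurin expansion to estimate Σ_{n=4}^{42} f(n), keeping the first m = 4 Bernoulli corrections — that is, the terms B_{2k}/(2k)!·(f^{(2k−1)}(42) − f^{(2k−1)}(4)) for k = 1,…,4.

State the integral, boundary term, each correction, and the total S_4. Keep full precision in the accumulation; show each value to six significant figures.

S_4 ≈ 115.980

The integral term ∫_4^42 ln(x) dx = 113.437.
½[f(4) + f(42)] = ½[1.38629 + 3.73767] = 2.56198.
Running total after boundary: 115.999.
k=1: B_{2}/(2)! × [f^{(1)}(42) − f^{(1)}(4)] = 1/12 × (0.0238095 − 0.250000) = -0.0188492.
After k=1: 115.980.
k=2: B_{4}/(4)! × [f^{(3)}(42) − f^{(3)}(4)] = −1/720 × (2.69949e-05 − 0.0312500) = 4.33653e-05.
After k=2: 115.980.
k=3: B_{6}/(6)! × [f^{(5)}(42) − f^{(5)}(4)] = 1/30240 × (1.83639e-07 − 0.0234375) = -7.75044e-07.
After k=3: 115.980.
k=4: B_{8}/(8)! × [f^{(7)}(42) − f^{(7)}(4)] = −1/1209600 × (3.12311e-09 − 0.0439453) = 3.63304e-08.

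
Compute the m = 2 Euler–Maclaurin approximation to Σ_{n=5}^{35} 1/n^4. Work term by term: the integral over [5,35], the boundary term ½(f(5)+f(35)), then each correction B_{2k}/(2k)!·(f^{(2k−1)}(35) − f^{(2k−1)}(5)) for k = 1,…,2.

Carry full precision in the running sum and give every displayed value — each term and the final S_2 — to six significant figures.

∫_5^35 1/x^4 dx evaluates to 0.00265889.
½[f(5) + f(35)] = ½[0.00160000 + 6.66389e-07] = 0.000800333.
So far: 0.00345923.
Correction k=1: B_{2}/2! · (f^{(1)}(35) − f^{(1)}(5)) = 1/12 · (-7.61587e-08 − (-0.00128000)) = 0.000106660.
After k=1: 0.00356589.
Correction k=2: B_{4}/4! · (f^{(3)}(35) − f^{(3)}(5)) = −1/720 · (-1.86511e-09 − (-0.00153600)) = -2.13333e-06.

S_2 ≈ 0.00356375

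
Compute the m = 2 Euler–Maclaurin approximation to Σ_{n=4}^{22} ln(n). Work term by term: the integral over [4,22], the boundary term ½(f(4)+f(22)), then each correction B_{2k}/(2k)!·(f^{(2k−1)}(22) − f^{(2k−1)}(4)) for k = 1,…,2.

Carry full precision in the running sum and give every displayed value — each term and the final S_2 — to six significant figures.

S_2 ≈ 46.6794

The integral term ∫_4^22 ln(x) dx = 44.4578.
Endpoint term: (f(4) + f(22))/2 = (1.38629 + 3.09104)/2 = 2.23867.
Running total after boundary: 46.6964.
Correction k=1: B_{2}/2! · (f^{(1)}(22) − f^{(1)}(4)) = 1/12 · (0.0454545 − 0.250000) = -0.0170455.
After k=1: 46.6794.
Correction k=2: B_{4}/4! · (f^{(3)}(22) − f^{(3)}(4)) = −1/720 · (0.000187829 − 0.0312500) = 4.31419e-05.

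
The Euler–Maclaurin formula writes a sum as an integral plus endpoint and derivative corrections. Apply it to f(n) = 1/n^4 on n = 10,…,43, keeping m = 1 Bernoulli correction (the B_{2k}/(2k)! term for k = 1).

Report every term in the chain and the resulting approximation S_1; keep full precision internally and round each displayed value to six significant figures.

∫_10^43 1/x^4 dx evaluates to 0.000329141.
Boundary: ½(f(10) + f(43)) = ½(0.000100000 + 2.92500e-07) = 5.01463e-05.
So far: 0.000379287.
Correction k=1: B_{2}/2! · (f^{(1)}(43) − f^{(1)}(10)) = 1/12 · (-2.72093e-08 − (-4.00000e-05)) = 3.33107e-06.

S_1 ≈ 0.000382618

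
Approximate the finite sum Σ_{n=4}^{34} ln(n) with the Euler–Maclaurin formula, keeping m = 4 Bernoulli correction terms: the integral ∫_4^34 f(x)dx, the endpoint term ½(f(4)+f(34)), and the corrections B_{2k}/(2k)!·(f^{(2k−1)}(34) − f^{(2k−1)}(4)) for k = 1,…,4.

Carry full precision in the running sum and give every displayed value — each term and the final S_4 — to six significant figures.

The integral term ∫_4^34 ln(x) dx = 84.3511.
½[f(4) + f(34)] = ½[1.38629 + 3.52636] = 2.45633.
Running total after boundary: 86.8074.
Order-1 term: 1/12 · (0.0294118 − 0.250000) = -0.0183824.
After k=1: 86.7890.
Order-2 term: −1/720 · (5.08854e-05 − 0.0312500) = 4.33321e-05.
After k=2: 86.7891.
Order-3 term: 1/30240 · (5.28222e-07 − 0.0234375) = -7.75032e-07.
After k=3: 86.7891.
Order-4 term: −1/1209600 · (1.37082e-08 − 0.0439453) = 3.63304e-08.

S_4 ≈ 86.7891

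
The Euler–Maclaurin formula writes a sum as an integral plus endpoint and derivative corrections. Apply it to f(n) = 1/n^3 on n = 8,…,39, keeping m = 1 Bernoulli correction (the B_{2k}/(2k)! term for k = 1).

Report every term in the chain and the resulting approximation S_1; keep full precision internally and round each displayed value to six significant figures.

S_1 ≈ 0.00852969

The integral term ∫_8^39 1/x^3 dx = 0.00748377.
½[f(8) + f(39)] = ½[0.00195312 + 1.68580e-05] = 0.000984992.
Running total after boundary: 0.00846876.
Correction k=1: B_{2}/2! · (f^{(1)}(39) − f^{(1)}(8)) = 1/12 · (-1.29677e-06 − (-0.000732422)) = 6.09271e-05.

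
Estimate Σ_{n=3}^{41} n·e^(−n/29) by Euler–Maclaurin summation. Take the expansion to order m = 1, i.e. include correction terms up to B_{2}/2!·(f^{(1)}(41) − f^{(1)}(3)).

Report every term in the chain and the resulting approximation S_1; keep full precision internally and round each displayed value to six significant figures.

S_1 ≈ 349.327

The integral term ∫_3^41 x·e^(−x/29) dx = 343.064.
½[f(3) + f(41)] = ½[2.70517 + 9.97198] = 6.33857.
So far: 349.403.
Correction k=1: B_{2}/2! · (f^{(1)}(41) − f^{(1)}(3)) = 1/12 · (-0.100642 − 0.808441) = -0.0757569.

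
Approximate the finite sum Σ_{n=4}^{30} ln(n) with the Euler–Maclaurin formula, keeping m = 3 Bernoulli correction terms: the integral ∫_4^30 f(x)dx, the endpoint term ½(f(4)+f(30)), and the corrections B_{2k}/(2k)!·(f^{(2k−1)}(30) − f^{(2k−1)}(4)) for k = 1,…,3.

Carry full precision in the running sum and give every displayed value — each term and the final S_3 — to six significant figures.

S_3 ≈ 72.8665

Integral: ∫_4^30 ln(x) dx = 70.4907.
Boundary: ½(f(4) + f(30)) = ½(1.38629 + 3.40120) = 2.39375.
So far: 72.8845.
Correction k=1: B_{2}/2! · (f^{(1)}(30) − f^{(1)}(4)) = 1/12 · (0.0333333 − 0.250000) = -0.0180556.
Partial sum through k=1: 72.8664.
Correction k=2: B_{4}/4! · (f^{(3)}(30) − f^{(3)}(4)) = −1/720 · (7.40741e-05 − 0.0312500) = 4.32999e-05.
Partial sum through k=2: 72.8665.
Correction k=3: B_{6}/6! · (f^{(5)}(30) − f^{(5)}(4)) = 1/30240 · (9.87654e-07 − 0.0234375) = -7.75017e-07.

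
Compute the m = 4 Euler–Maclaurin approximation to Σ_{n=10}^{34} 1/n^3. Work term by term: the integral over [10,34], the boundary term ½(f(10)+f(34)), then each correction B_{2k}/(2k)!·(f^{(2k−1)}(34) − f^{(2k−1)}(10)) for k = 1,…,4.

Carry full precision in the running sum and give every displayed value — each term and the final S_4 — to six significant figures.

S_4 ≈ 0.00510493

∫_10^34 1/x^3 dx evaluates to 0.00456747.
½[f(10) + f(34)] = ½[0.00100000 + 2.54427e-05] = 0.000512721.
Running total after boundary: 0.00508020.
k=1: B_{2}/(2)! × [f^{(1)}(34) − f^{(1)}(10)] = 1/12 × (-2.24494e-06 − (-0.000300000)) = 2.48129e-05.
Running total after k=1: 0.00510501.
k=2: B_{4}/(4)! × [f^{(3)}(34) − f^{(3)}(10)] = −1/720 × (-3.88399e-08 − (-6.00000e-05)) = -8.32794e-08.
Running total after k=2: 0.00510493.
k=3: B_{6}/(6)! × [f^{(5)}(34) − f^{(5)}(10)] = 1/30240 × (-1.41114e-09 − (-2.52000e-05)) = 8.33287e-10.
Running total after k=3: 0.00510493.
k=4: B_{8}/(8)! × [f^{(7)}(34) − f^{(7)}(10)] = −1/1209600 × (-8.78909e-11 − (-1.81440e-05)) = -1.49999e-11.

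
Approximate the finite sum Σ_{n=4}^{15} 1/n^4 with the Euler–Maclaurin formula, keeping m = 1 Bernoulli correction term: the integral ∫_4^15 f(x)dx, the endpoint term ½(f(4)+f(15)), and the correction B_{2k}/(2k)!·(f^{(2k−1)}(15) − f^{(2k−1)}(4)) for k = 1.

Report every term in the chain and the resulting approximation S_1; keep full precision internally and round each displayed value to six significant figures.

S_1 ≈ 0.00739765

Integral: ∫_4^15 1/x^4 dx = 0.00510957.
½[f(4) + f(15)] = ½[0.00390625 + 1.97531e-05] = 0.00196300.
Running total after boundary: 0.00707257.
k=1: B_{2}/(2)! × [f^{(1)}(15) − f^{(1)}(4)] = 1/12 × (-5.26749e-06 − (-0.00390625)) = 0.000325082.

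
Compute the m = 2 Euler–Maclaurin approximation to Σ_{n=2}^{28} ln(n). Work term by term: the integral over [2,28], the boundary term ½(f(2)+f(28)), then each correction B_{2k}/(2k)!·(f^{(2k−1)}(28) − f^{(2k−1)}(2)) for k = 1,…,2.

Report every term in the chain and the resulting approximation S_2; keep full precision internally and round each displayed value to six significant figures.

Integral: ∫_2^28 ln(x) dx = 65.9154.
Boundary: ½(f(2) + f(28)) = ½(0.693147 + 3.33220) = 2.01268.
Integral + boundary = 67.9281.
Correction k=1: B_{2}/2! · (f^{(1)}(28) − f^{(1)}(2)) = 1/12 · (0.0357143 − 0.500000) = -0.0386905.
Partial sum through k=1: 67.8894.
Correction k=2: B_{4}/4! · (f^{(3)}(28) − f^{(3)}(2)) = −1/720 · (9.11079e-05 − 0.250000) = 0.000347096.

S_2 ≈ 67.8898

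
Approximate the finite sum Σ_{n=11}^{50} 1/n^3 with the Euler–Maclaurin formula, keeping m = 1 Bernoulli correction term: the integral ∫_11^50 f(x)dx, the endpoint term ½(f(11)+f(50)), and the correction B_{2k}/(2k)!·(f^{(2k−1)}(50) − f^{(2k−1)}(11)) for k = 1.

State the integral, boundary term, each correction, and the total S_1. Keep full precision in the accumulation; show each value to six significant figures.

S_1 ≈ 0.00432892

Integral: ∫_11^50 1/x^3 dx = 0.00393223.
Endpoint term: (f(11) + f(50))/2 = (0.000751315 + 8.00000e-06)/2 = 0.000379657.
Running total after boundary: 0.00431189.
Order-1 term: 1/12 · (-4.80000e-07 − (-0.000204904)) = 1.70353e-05.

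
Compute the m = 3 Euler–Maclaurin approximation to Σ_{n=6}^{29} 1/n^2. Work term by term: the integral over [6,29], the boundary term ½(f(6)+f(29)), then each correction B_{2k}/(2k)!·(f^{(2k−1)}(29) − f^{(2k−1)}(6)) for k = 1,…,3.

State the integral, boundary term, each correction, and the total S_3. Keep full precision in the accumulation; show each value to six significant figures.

∫_6^29 1/x^2 dx evaluates to 0.132184.
½[f(6) + f(29)] = ½[0.0277778 + 0.00118906] = 0.0144834.
So far: 0.146667.
k=1: B_{2}/(2)! × [f^{(1)}(29) − f^{(1)}(6)] = 1/12 × (-8.20042e-05 − (-0.00925926)) = 0.000764771.
Partial sum through k=1: 0.147432.
k=2: B_{4}/(4)! × [f^{(3)}(29) − f^{(3)}(6)] = −1/720 × (-1.17010e-06 − (-0.00308642)) = -4.28507e-06.
Partial sum through k=2: 0.147428.
k=3: B_{6}/(6)! × [f^{(5)}(29) − f^{(5)}(6)] = 1/30240 × (-4.17394e-08 − (-0.00257202)) = 8.50521e-08.

S_3 ≈ 0.147428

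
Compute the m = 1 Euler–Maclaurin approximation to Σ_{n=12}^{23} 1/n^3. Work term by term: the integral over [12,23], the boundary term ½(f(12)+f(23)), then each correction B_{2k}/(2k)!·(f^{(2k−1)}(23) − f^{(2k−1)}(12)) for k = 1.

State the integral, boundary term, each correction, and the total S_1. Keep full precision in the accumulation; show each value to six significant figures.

S_1 ≈ 0.00286865

Integral: ∫_12^23 1/x^3 dx = 0.00252704.
½[f(12) + f(23)] = ½[0.000578704 + 8.21895e-05] = 0.000330447.
Integral + boundary = 0.00285749.
Order-1 term: 1/12 · (-1.07204e-05 − (-0.000144676)) = 1.11630e-05.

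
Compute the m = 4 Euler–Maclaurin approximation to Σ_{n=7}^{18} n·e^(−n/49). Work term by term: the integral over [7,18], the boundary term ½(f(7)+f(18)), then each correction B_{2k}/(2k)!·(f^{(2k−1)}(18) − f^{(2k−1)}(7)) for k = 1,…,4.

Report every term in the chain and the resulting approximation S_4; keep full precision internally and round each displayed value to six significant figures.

The integral term ∫_7^18 x·e^(−x/49) dx = 105.008.
Boundary: ½(f(7) + f(18)) = ½(6.06815 + 12.4662) = 9.26720.
So far: 114.275.
Order-1 term: 1/12 · (0.438156 − 0.743038) = -0.0254068.
Partial sum through k=1: 114.250.
Order-2 term: −1/720 · (0.000759390 − 0.00103157) = 3.78025e-07.
Partial sum through k=2: 114.250.
Order-3 term: 1/30240 · (5.56556e-07 − 7.30389e-07) = -5.74847e-12.
Partial sum through k=3: 114.250.
Order-4 term: −1/1209600 · (3.31875e-10 − 4.29462e-10) = 8.06773e-17.

S_4 ≈ 114.250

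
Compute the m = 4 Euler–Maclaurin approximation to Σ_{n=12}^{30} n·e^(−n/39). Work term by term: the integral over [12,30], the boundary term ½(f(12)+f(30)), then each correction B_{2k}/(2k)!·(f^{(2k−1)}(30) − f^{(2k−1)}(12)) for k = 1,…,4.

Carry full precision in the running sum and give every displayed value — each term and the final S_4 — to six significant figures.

Integral: ∫_12^30 x·e^(−x/39) dx = 215.269.
Endpoint term: (f(12) + f(30))/2 = (8.82170 + 13.9011)/2 = 11.3614.
So far: 226.631.
Order-1 term: 1/12 · (0.106931 − 0.508944) = -0.0335011.
After k=1: 226.597.
Order-2 term: −1/720 · (0.000679599 − 0.00130127) = 8.63428e-07.
After k=2: 226.597.
Order-3 term: 1/30240 · (8.47400e-07 − 1.49107e-06) = -2.12855e-11.
After k=3: 226.597.
Order-4 term: −1/1209600 · (8.20505e-10 − 1.39817e-09) = 4.77565e-16.

S_4 ≈ 226.597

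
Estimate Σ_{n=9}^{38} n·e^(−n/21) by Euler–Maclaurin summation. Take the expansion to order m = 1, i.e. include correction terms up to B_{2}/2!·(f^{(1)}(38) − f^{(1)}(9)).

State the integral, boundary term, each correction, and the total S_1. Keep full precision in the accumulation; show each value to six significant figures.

S_1 ≈ 213.543

The integral term ∫_9^38 x·e^(−x/21) dx = 207.543.
Endpoint term: (f(9) + f(38))/2 = (5.86295 + 6.22182)/2 = 6.04239.
Integral + boundary = 213.585.
Correction k=1: B_{2}/2! · (f^{(1)}(38) − f^{(1)}(9)) = 1/12 · (-0.132545 − 0.372251) = -0.0420663.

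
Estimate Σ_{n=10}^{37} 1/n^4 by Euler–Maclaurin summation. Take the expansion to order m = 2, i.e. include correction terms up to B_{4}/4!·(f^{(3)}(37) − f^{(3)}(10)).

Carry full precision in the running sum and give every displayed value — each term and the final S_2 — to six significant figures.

S_2 ≈ 0.000380331

∫_10^37 1/x^4 dx evaluates to 0.000326753.
Boundary: ½(f(10) + f(37)) = ½(0.000100000 + 5.33572e-07) = 5.02668e-05.
Integral + boundary = 0.000377019.
Correction k=1: B_{2}/2! · (f^{(1)}(37) − f^{(1)}(10)) = 1/12 · (-5.76835e-08 − (-4.00000e-05)) = 3.32853e-06.
Partial sum through k=1: 0.000380348.
Correction k=2: B_{4}/4! · (f^{(3)}(37) − f^{(3)}(10)) = −1/720 · (-1.26406e-09 − (-1.20000e-05)) = -1.66649e-08.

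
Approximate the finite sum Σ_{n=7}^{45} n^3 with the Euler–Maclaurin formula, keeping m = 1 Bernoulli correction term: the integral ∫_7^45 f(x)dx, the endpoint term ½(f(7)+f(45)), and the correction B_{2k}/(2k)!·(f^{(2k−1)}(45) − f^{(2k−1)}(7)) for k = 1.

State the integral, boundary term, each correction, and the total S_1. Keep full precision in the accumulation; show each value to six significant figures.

The integral term ∫_7^45 x^3 dx = 1.02456e+06.
Endpoint term: (f(7) + f(45))/2 = (343.000 + 91125.0)/2 = 45734.0.
Integral + boundary = 1.07029e+06.
Correction k=1: B_{2}/2! · (f^{(1)}(45) − f^{(1)}(7)) = 1/12 · (6075.00 − 147.000) = 494.000.

S_1 ≈ 1.07078e+06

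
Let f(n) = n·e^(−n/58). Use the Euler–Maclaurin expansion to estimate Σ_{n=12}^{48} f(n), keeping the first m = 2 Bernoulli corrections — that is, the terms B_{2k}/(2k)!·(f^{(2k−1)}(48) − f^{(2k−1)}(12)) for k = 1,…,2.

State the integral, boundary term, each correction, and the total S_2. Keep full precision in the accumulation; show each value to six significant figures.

Integral: ∫_12^48 x·e^(−x/58) dx = 613.891.
½[f(12) + f(48)] = ½[9.75725 + 20.9809] = 15.3691.
Integral + boundary = 629.261.
Correction k=1: B_{2}/2! · (f^{(1)}(48) − f^{(1)}(12)) = 1/12 · (0.0753626 − 0.644875) = -0.0474594.
Running total after k=1: 629.213.
Correction k=2: B_{4}/4! · (f^{(3)}(48) − f^{(3)}(12)) = −1/720 · (0.000282274 − 0.000675114) = 5.45611e-07.

S_2 ≈ 629.213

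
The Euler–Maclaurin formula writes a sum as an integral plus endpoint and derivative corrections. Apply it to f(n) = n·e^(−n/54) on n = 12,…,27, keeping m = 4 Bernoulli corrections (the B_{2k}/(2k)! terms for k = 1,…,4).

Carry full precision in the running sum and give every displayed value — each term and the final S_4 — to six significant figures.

S_4 ≈ 213.829

The integral term ∫_12^27 x·e^(−x/54) dx = 200.863.
½[f(12) + f(27)] = ½[9.60885 + 16.3763] = 12.9926.
Running total after boundary: 213.856.
Order-1 term: 1/12 · (0.303265 − 0.622796) = -0.0266275.
After k=1: 213.829.
Order-2 term: −1/720 · (0.000520002 − 0.000762781) = 3.37193e-07.
After k=2: 213.829.
Order-3 term: 1/30240 · (3.20989e-07 − 4.49926e-07) = -4.26379e-12.
After k=3: 213.829.
Order-4 term: −1/1209600 · (1.59002e-10 − 2.18884e-10) = 4.95057e-17.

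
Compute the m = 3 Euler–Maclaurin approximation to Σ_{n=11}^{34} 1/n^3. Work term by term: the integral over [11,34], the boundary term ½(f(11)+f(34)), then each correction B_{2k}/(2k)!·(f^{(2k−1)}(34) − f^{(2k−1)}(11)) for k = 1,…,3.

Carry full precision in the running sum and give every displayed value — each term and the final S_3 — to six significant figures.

Integral: ∫_11^34 1/x^3 dx = 0.00369971.
Endpoint term: (f(11) + f(34))/2 = (0.000751315 + 2.54427e-05)/2 = 0.000388379.
Integral + boundary = 0.00408808.
Correction k=1: B_{2}/2! · (f^{(1)}(34) − f^{(1)}(11)) = 1/12 · (-2.24494e-06 − (-0.000204904)) = 1.68883e-05.
Partial sum through k=1: 0.00410497.
Correction k=2: B_{4}/4! · (f^{(3)}(34) − f^{(3)}(11)) = −1/720 · (-3.88399e-08 − (-3.38684e-05)) = -4.69855e-08.
Partial sum through k=2: 0.00410493.
Correction k=3: B_{6}/6! · (f^{(5)}(34) − f^{(5)}(11)) = 1/30240 · (-1.41114e-09 − (-1.17560e-05)) = 3.88709e-10.

S_3 ≈ 0.00410493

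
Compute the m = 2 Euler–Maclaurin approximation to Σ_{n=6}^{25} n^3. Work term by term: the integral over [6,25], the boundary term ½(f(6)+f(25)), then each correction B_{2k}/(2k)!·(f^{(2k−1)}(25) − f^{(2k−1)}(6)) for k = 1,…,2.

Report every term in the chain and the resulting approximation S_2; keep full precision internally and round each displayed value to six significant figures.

Integral: ∫_6^25 x^3 dx = 97332.2.
Boundary: ½(f(6) + f(25)) = ½(216.000 + 15625.0) = 7920.50.
Running total after boundary: 105253.
Order-1 term: 1/12 · (1875.00 − 108.000) = 147.250.
Running total after k=1: 105400.
Order-2 term: −1/720 · (6.00000 − 6.00000) = 0.00000.

S_2 ≈ 105400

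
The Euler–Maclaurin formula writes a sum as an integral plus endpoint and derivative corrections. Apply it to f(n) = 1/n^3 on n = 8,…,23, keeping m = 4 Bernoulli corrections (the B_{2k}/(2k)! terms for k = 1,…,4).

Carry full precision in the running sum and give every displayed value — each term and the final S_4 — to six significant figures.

Integral: ∫_8^23 1/x^3 dx = 0.00686732.
½[f(8) + f(23)] = ½[0.00195312 + 8.21895e-05] = 0.00101766.
Running total after boundary: 0.00788498.
k=1: B_{2}/(2)! × [f^{(1)}(23) − f^{(1)}(8)] = 1/12 × (-1.07204e-05 − (-0.000732422)) = 6.01418e-05.
After k=1: 0.00794512.
k=2: B_{4}/(4)! × [f^{(3)}(23) − f^{(3)}(8)] = −1/720 × (-4.05307e-07 − (-0.000228882)) = -3.17329e-07.
After k=2: 0.00794480.
k=3: B_{6}/(6)! × [f^{(5)}(23) − f^{(5)}(8)] = 1/30240 × (-3.21794e-08 − (-0.000150204)) = 4.96599e-09.
After k=3: 0.00794481.
k=4: B_{8}/(8)! × [f^{(7)}(23) − f^{(7)}(8)] = −1/1209600 × (-4.37980e-09 − (-0.000168979)) = -1.39695e-10.

S_4 ≈ 0.00794481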